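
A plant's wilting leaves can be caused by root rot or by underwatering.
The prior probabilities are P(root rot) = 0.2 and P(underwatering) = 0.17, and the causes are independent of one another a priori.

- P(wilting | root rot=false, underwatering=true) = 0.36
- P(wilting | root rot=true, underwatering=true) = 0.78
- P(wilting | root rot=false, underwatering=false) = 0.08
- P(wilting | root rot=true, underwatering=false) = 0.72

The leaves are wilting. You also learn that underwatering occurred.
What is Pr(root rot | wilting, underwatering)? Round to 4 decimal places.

Pr(root rot | wilting, underwatering) ≈ 0.3514

Numerator (weight on configurations with root rot): 0.78·0.2 = 0.156000
Normalizer over all consistent configurations: 0.36·0.8 + 0.78·0.2 = 0.444000
P(root rot | wilting, underwatering) = 0.156000/0.444000 ≈ 0.3514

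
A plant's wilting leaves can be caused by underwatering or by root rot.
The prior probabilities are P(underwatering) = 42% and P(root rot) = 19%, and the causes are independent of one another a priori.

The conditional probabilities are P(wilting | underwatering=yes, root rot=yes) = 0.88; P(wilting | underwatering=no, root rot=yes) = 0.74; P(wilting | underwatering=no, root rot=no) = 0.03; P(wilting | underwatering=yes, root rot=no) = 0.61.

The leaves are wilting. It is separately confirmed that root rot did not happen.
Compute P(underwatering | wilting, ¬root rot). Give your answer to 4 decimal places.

P(underwatering | wilting, ¬root rot) ≈ 0.9364

P(wilting | ¬root rot) = 0.03×0.58 + 0.61×0.42 = 0.017400 + 0.256200 = 0.273600
The underwatering-present share is 0.61×0.42 = 0.256200.
Hence the posterior is 0.256200/0.273600 ≈ 0.9364.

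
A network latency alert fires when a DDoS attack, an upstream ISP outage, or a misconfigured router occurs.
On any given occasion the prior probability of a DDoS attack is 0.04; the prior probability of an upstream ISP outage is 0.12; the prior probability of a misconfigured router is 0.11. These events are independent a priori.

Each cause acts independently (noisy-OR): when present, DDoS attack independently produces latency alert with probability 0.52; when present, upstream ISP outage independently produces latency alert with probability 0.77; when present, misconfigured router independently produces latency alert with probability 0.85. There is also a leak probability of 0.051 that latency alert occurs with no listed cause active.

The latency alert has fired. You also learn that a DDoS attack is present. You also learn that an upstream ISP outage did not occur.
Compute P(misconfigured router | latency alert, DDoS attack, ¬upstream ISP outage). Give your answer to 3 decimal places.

P(misconfigured router | latency alert, DDoS attack, ¬upstream ISP outage) ≈ 0.175

Under noisy-OR, P(latency alert | causes) = 1 − (1−0.051)·∏(1−qᵢ) over the active causes.
Numerator (weight on configurations with misconfigured router): 0.931672*0.11 = 0.102484
Normalizer over all consistent configurations: 0.54448*0.89 + 0.931672*0.11 = 0.587071
Posterior = 0.102484 / 0.587071 ≈ 0.175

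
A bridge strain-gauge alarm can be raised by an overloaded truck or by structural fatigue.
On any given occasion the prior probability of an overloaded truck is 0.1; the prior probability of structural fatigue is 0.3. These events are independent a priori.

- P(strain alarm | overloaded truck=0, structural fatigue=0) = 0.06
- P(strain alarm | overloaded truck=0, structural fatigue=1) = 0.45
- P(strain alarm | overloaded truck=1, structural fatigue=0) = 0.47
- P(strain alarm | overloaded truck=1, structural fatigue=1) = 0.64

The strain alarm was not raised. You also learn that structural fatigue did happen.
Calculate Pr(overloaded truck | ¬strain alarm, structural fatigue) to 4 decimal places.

Pr(overloaded truck | ¬strain alarm, structural fatigue) ≈ 0.0678

P(¬strain alarm | structural fatigue) = 0.55·0.9 + 0.36·0.1 = 0.495000 + 0.036000 = 0.531000
The overloaded truck-present share is 0.36·0.1 = 0.036000.
Hence the posterior is 0.036000/0.531000 ≈ 0.0678.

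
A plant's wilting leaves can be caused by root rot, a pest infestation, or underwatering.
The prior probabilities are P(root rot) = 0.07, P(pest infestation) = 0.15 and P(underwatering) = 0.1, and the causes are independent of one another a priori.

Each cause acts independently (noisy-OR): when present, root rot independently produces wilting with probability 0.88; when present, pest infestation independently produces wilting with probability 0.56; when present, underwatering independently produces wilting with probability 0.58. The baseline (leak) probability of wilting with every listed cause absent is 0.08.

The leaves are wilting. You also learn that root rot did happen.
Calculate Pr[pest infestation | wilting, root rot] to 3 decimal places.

Pr[pest infestation | wilting, root rot] ≈ 0.158

Under noisy-OR, P(wilting | causes) = 1 − (1−0.08)·∏(1−qᵢ) over the active causes.
By total probability over the 4 (pest infestation, underwatering) configurations:
  P(wilting | root rot) = 0.8896·0.85·0.9 + 0.953632·0.85·0.1 + 0.951424·0.15·0.9 + 0.979598·0.15·0.1
        = 0.680544 + 0.081059 + 0.128442 + 0.014694 = 0.904739
Keeping only the pest infestation-present terms gives 0.143136, so
  P(pest infestation | wilting, root rot) = 0.143136 / 0.904739 ≈ 0.158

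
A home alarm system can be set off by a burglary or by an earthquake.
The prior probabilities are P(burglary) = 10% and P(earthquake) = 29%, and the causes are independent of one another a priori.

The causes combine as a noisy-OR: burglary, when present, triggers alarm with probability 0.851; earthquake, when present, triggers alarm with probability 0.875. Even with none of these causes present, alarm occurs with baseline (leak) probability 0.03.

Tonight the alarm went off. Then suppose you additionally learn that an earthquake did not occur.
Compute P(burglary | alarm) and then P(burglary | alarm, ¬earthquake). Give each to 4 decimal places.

Under noisy-OR, P(alarm | causes) = 1 − (1−0.03)·∏(1−qᵢ) over the active causes.
Sum P(alarm|·) weighted by the priors over the 4 (burglary, earthquake) configurations:
  P(alarm) = 0.03×0.9×0.71 + 0.87875×0.9×0.29 + 0.85547×0.1×0.71 + 0.981934×0.1×0.29
        = 0.019170 + 0.229354 + 0.060738 + 0.028476 = 0.337738
Keeping only the burglary-present terms gives 0.089214, so
  P(burglary | alarm) = 0.089214 / 0.337738 ≈ 0.2642

Now also conditioning on earthquake≠true:
Sum P(alarm|·) weighted by the priors over both values of burglary:
  P(alarm | ¬earthquake) = 0.03×0.9 + 0.85547×0.1
        = 0.027000 + 0.085547 = 0.112547
Configurations with burglary contribute 0.085547, so
  P(burglary | alarm, ¬earthquake) = 0.085547 / 0.112547 ≈ 0.7601

P(burglary | alarm) ≈ 0.2642; P(burglary | alarm, ¬earthquake) ≈ 0.7601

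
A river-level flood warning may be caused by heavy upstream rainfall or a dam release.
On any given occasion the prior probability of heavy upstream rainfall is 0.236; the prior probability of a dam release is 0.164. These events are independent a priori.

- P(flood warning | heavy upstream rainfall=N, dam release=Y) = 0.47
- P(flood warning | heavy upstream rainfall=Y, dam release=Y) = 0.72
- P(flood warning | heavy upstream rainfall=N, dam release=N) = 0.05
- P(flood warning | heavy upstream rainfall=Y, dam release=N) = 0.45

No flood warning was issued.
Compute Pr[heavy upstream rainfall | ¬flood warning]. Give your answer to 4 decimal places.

P(¬flood warning) = 0.95·0.764·0.836 + 0.53·0.764·0.164 + 0.55·0.236·0.836 + 0.28·0.236·0.164 = 0.606769 + 0.066407 + 0.108513 + 0.010837 = 0.792526
The heavy upstream rainfall-present share is 0.108513 + 0.010837 = 0.119350.
Hence the posterior is 0.119350/0.792526 ≈ 0.1506.

Pr[heavy upstream rainfall | ¬flood warning] ≈ 0.1506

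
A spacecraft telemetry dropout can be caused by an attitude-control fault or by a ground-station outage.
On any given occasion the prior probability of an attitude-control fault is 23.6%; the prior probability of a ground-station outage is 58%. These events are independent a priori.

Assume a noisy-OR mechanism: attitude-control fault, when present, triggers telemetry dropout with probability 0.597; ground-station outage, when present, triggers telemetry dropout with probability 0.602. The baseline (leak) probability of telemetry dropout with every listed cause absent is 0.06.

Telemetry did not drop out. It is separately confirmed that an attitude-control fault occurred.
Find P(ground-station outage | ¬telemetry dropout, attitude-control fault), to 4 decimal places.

P(ground-station outage | ¬telemetry dropout, attitude-control fault) ≈ 0.3547

Under noisy-OR, P(telemetry dropout | causes) = 1 − (1−0.06)·∏(1−qᵢ) over the active causes.
Sum P(¬telemetry dropout|·) weighted by the priors over both values of ground-station outage:
  P(¬telemetry dropout | attitude-control fault) = 0.37882×0.42 + 0.15077×0.58
        = 0.159104 + 0.087447 = 0.246551
The terms with ground-station outage present sum to 0.087447, so
  P(ground-station outage | ¬telemetry dropout, attitude-control fault) = 0.087447 / 0.246551 ≈ 0.3547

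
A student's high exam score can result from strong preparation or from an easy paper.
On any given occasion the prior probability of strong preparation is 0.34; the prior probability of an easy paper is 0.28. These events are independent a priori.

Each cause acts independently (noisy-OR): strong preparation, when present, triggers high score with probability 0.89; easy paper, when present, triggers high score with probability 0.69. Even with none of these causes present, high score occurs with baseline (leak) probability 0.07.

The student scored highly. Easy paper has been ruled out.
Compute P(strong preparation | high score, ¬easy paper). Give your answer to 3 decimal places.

Under noisy-OR, P(high score | causes) = 1 − (1−0.07)·∏(1−qᵢ) over the active causes.
P(high score | ¬easy paper) = 0.07·0.66 + 0.8977·0.34 = 0.046200 + 0.305218 = 0.351418
Restricting to configurations with strong preparation present: 0.8977·0.34 = 0.305218.
Hence the posterior is 0.305218/0.351418 ≈ 0.869.

P(strong preparation | high score, ¬easy paper) ≈ 0.869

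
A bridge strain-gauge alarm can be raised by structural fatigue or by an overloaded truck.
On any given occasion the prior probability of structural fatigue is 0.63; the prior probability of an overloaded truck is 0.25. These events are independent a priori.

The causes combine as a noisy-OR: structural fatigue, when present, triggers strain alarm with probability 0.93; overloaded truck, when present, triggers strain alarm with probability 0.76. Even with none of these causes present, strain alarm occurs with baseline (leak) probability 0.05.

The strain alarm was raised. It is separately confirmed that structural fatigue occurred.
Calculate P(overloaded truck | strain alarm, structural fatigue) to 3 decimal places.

P(overloaded truck | strain alarm, structural fatigue) ≈ 0.260

Under noisy-OR, P(strain alarm | causes) = 1 − (1−0.05)·∏(1−qᵢ) over the active causes.
Numerator (weight on configurations with overloaded truck): 0.98404*0.25 = 0.246010
The normalizing constant is 0.9335*0.75 + 0.98404*0.25 = 0.946135
Posterior = 0.246010 / 0.946135 ≈ 0.260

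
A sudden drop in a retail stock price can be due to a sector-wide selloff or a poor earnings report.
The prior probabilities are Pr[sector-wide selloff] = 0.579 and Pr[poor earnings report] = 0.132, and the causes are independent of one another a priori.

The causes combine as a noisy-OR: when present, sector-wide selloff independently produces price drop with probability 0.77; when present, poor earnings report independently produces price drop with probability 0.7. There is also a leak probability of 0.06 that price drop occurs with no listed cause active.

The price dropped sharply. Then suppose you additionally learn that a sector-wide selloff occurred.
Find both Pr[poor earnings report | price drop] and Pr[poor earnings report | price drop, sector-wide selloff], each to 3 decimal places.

Pr[poor earnings report | price drop] ≈ 0.211; Pr[poor earnings report | price drop, sector-wide selloff] ≈ 0.154

Under noisy-OR, P(price drop | causes) = 1 − (1−0.06)·∏(1−qᵢ) over the active causes.
P(price drop) = 0.06·0.421·0.868 + 0.718·0.421·0.132 + 0.7838·0.579·0.868 + 0.93514·0.579·0.132 = 0.021926 + 0.039901 + 0.393916 + 0.071471 = 0.527214
Of this, 0.111372 comes from 0.039901 + 0.071471 (the poor earnings report=true cases).
So P(poor earnings report | price drop) = 0.111372/0.527214 ≈ 0.211.

With the extra evidence:
P(price drop | sector-wide selloff) = 0.7838·0.868 + 0.93514·0.132 = 0.680338 + 0.123438 = 0.803776
Restricting to configurations with poor earnings report present: 0.93514·0.132 = 0.123438.
P(poor earnings report | price drop, sector-wide selloff) = 0.123438 / 0.803776 ≈ 0.154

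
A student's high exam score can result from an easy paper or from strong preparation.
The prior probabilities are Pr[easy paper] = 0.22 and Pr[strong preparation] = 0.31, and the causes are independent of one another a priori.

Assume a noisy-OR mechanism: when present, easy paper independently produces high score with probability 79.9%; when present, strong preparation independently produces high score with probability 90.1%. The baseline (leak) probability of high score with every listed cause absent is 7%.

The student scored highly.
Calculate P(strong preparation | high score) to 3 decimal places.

Under noisy-OR, P(high score | causes) = 1 − (1−0.07)·∏(1−qᵢ) over the active causes.
P(high score) = 0.07*0.78*0.69 + 0.90793*0.78*0.31 + 0.81307*0.22*0.69 + 0.981494*0.22*0.31 = 0.037674 + 0.219537 + 0.123424 + 0.066938 = 0.447573
Of this, 0.286475 comes from 0.219537 + 0.066938 (the strong preparation=true cases).
P(strong preparation | high score) = 0.286475 / 0.447573 ≈ 0.640

P(strong preparation | high score) ≈ 0.640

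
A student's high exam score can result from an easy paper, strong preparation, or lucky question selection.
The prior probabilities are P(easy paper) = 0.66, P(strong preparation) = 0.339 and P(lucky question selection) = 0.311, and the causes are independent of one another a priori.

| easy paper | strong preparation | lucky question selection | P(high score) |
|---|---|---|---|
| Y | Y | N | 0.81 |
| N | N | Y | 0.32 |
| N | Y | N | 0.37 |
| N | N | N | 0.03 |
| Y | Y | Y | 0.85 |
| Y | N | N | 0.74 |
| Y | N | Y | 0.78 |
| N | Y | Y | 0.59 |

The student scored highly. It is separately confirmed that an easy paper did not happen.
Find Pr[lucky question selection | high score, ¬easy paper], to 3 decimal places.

P(high score | ¬easy paper) = 0.03·0.661·0.689 + 0.32·0.661·0.311 + 0.37·0.339·0.689 + 0.59·0.339·0.311 = 0.013663 + 0.065783 + 0.086421 + 0.062203 = 0.228070
The lucky question selection-present share is 0.065783 + 0.062203 = 0.127986.
Hence the posterior is 0.127986/0.228070 ≈ 0.561.

Pr[lucky question selection | high score, ¬easy paper] ≈ 0.561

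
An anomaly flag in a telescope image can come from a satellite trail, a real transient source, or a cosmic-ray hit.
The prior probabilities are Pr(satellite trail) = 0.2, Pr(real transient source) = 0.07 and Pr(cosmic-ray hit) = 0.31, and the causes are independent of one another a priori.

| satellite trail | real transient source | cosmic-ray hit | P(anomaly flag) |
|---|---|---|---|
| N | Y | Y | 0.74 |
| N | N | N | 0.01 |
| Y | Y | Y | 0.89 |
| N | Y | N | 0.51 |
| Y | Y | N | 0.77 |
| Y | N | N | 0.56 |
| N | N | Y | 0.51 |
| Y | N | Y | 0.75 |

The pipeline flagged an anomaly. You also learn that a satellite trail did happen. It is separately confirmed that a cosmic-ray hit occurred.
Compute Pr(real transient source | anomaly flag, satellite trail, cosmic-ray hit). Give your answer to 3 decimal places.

By total probability over both values of real transient source:
  P(anomaly flag | satellite trail, cosmic-ray hit) = 0.75×0.93 + 0.89×0.07
        = 0.697500 + 0.062300 = 0.759800
Configurations with real transient source contribute 0.062300, so
  P(real transient source | anomaly flag, satellite trail, cosmic-ray hit) = 0.062300 / 0.759800 ≈ 0.082

Pr(real transient source | anomaly flag, satellite trail, cosmic-ray hit) ≈ 0.082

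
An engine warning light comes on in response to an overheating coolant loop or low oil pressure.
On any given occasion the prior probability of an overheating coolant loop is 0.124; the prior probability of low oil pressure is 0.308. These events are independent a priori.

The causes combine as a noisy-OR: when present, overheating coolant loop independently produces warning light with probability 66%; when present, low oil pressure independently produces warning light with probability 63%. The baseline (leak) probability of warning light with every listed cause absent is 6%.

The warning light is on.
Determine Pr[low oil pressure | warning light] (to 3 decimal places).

Under noisy-OR, P(warning light | causes) = 1 − (1−0.06)·∏(1−qᵢ) over the active causes.
Weight on low oil pressure=true, given the evidence: 0.175969 + 0.033676 = 0.209645
The normalizing constant is 0.06×0.876×0.692 + 0.6522×0.876×0.308 + 0.6804×0.124×0.692 + 0.881748×0.124×0.308 = 0.304401
Posterior = 0.209645 / 0.304401 ≈ 0.689

Pr[low oil pressure | warning light] ≈ 0.689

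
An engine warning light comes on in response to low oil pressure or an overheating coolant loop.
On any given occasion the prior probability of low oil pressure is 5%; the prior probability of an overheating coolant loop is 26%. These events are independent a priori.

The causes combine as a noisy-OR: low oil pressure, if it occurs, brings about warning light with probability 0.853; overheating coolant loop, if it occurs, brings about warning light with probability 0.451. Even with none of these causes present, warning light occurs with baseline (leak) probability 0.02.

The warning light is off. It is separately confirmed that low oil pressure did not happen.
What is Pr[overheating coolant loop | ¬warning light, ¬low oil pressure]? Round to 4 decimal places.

Under noisy-OR, P(warning light | causes) = 1 − (1−0.02)·∏(1−qᵢ) over the active causes.
Enumerate both values of overheating coolant loop and weight by the priors:
  P(¬warning light | ¬low oil pressure) = 0.98×0.74 + 0.53802×0.26
        = 0.725200 + 0.139885 = 0.865085
Configurations with overheating coolant loop contribute 0.139885, so
  P(overheating coolant loop | ¬warning light, ¬low oil pressure) = 0.139885 / 0.865085 ≈ 0.1617

Pr[overheating coolant loop | ¬warning light, ¬low oil pressure] ≈ 0.1617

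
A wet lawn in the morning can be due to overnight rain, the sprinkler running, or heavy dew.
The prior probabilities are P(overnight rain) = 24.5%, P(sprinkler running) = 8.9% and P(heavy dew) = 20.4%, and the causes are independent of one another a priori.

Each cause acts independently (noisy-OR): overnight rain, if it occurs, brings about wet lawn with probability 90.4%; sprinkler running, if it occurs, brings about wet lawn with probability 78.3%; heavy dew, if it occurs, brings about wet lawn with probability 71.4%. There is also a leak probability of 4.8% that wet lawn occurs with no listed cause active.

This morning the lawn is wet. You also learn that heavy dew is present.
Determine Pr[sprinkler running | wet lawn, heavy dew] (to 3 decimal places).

Pr[sprinkler running | wet lawn, heavy dew] ≈ 0.106

Under noisy-OR, P(wet lawn | causes) = 1 − (1−0.048)·∏(1−qᵢ) over the active causes.
Weight on sprinkler running=true, given the evidence: 0.063225 + 0.021681 = 0.084906
Denominator P(wet lawn | heavy dew): 0.727728*0.755*0.911 + 0.940917*0.755*0.089 + 0.973862*0.245*0.911 + 0.994328*0.245*0.089 = 0.802802
P(sprinkler running | wet lawn, heavy dew) = 0.084906/0.802802 ≈ 0.106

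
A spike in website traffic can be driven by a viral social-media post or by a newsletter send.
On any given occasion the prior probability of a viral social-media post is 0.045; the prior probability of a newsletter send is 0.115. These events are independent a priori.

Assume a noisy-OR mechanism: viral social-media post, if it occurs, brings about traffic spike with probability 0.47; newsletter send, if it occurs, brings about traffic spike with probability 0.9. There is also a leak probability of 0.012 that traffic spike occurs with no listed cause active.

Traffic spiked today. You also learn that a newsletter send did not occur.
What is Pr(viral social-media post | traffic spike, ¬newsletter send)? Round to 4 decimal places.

Under noisy-OR, P(traffic spike | causes) = 1 − (1−0.012)·∏(1−qᵢ) over the active causes.
P(traffic spike | ¬newsletter send) = 0.012·0.955 + 0.47636·0.045 = 0.011460 + 0.021436 = 0.032896
The viral social-media post-present share is 0.47636·0.045 = 0.021436.
Hence the posterior is 0.021436/0.032896 ≈ 0.6516.

Pr(viral social-media post | traffic spike, ¬newsletter send) ≈ 0.6516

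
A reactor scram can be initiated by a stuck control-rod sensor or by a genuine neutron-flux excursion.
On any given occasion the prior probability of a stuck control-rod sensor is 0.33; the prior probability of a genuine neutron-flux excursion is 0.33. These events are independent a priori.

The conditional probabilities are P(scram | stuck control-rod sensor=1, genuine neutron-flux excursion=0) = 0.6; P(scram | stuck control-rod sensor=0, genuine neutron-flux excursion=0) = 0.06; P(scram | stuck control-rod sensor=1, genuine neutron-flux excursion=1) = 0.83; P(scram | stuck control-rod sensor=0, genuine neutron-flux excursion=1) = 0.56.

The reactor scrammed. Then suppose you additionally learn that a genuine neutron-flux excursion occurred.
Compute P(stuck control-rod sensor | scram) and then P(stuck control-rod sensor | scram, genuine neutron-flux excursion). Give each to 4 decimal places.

P(stuck control-rod sensor | scram) ≈ 0.5967; P(stuck control-rod sensor | scram, genuine neutron-flux excursion) ≈ 0.4220

P(scram) = 0.06*0.67*0.67 + 0.56*0.67*0.33 + 0.6*0.33*0.67 + 0.83*0.33*0.33 = 0.026934 + 0.123816 + 0.132660 + 0.090387 = 0.373797
Restricting to configurations with stuck control-rod sensor present: 0.132660 + 0.090387 = 0.223047.
So P(stuck control-rod sensor | scram) = 0.223047/0.373797 ≈ 0.5967.

Now condition on the additional information:
Sum P(scram|·) weighted by the priors over both values of stuck control-rod sensor:
  P(scram | genuine neutron-flux excursion) = 0.56*0.67 + 0.83*0.33
        = 0.375200 + 0.273900 = 0.649100
The terms with stuck control-rod sensor present sum to 0.273900, so
  P(stuck control-rod sensor | scram, genuine neutron-flux excursion) = 0.273900 / 0.649100 ≈ 0.4220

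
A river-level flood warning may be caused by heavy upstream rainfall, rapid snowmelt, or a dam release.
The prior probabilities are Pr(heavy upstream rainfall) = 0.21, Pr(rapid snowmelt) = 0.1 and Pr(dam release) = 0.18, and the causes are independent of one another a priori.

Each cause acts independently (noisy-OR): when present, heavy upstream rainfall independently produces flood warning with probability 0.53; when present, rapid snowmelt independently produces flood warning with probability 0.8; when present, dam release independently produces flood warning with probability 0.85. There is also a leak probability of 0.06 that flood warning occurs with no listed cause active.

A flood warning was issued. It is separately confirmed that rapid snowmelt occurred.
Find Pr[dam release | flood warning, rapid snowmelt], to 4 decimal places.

Under noisy-OR, P(flood warning | causes) = 1 − (1−0.06)·∏(1−qᵢ) over the active causes.
P(flood warning | rapid snowmelt) = 0.812·0.79·0.82 + 0.9718·0.79·0.18 + 0.91164·0.21·0.82 + 0.986746·0.21·0.18 = 0.526014 + 0.138190 + 0.156984 + 0.037299 = 0.858487
Restricting to configurations with dam release present: 0.138190 + 0.037299 = 0.175489.
So P(dam release | flood warning, rapid snowmelt) = 0.175489/0.858487 ≈ 0.2044.

Pr[dam release | flood warning, rapid snowmelt] ≈ 0.2044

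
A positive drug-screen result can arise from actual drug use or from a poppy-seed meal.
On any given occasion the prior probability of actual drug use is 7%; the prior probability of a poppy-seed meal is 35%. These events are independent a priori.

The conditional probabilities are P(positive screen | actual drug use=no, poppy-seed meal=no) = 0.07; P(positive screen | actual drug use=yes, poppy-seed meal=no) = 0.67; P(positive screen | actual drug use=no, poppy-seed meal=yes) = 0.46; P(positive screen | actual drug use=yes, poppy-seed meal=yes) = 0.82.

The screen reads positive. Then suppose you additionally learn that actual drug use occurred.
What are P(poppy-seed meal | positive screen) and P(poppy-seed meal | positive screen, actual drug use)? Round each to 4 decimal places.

For the numerator, keep only poppy-seed meal=true terms: 0.149730 + 0.020090 = 0.169820
Denominator P(positive screen): 0.07×0.93×0.65 + 0.46×0.93×0.35 + 0.67×0.07×0.65 + 0.82×0.07×0.35 = 0.242620
P(poppy-seed meal | positive screen) = 0.169820/0.242620 ≈ 0.6999

With the extra evidence:
P(positive screen | actual drug use) = 0.67·0.65 + 0.82·0.35 = 0.435500 + 0.287000 = 0.722500
Of this, 0.287000 comes from 0.82·0.35 (the poppy-seed meal=true cases).
Hence the posterior is 0.287000/0.722500 ≈ 0.3972.

P(poppy-seed meal | positive screen) ≈ 0.6999; P(poppy-seed meal | positive screen, actual drug use) ≈ 0.3972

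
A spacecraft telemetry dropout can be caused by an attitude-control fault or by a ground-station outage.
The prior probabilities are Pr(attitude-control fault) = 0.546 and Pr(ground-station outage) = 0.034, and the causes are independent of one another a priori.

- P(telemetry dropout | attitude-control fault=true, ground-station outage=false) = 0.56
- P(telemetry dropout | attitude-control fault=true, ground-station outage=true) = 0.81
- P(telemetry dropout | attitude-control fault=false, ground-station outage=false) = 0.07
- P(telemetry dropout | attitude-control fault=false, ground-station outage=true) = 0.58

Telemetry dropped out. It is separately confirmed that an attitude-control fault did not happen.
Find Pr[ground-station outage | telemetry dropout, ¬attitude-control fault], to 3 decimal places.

Sum P(telemetry dropout|·) weighted by the priors over both values of ground-station outage:
  P(telemetry dropout | ¬attitude-control fault) = 0.07*0.966 + 0.58*0.034
        = 0.067620 + 0.019720 = 0.087340
Configurations with ground-station outage contribute 0.019720, so
  P(ground-station outage | telemetry dropout, ¬attitude-control fault) = 0.019720 / 0.087340 ≈ 0.226

Pr[ground-station outage | telemetry dropout, ¬attitude-control fault] ≈ 0.226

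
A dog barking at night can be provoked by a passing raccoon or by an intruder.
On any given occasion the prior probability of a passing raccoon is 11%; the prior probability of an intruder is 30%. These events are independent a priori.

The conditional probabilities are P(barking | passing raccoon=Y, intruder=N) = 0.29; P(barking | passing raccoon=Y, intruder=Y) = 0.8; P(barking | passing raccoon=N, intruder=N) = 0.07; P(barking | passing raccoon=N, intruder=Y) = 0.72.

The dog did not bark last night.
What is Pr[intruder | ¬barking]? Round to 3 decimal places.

Pr[intruder | ¬barking] ≈ 0.114

Numerator (weight on configurations with intruder): 0.074760 + 0.006600 = 0.081360
Denominator P(¬barking): 0.93*0.89*0.7 + 0.28*0.89*0.3 + 0.71*0.11*0.7 + 0.2*0.11*0.3 = 0.715420
Posterior = 0.081360 / 0.715420 ≈ 0.114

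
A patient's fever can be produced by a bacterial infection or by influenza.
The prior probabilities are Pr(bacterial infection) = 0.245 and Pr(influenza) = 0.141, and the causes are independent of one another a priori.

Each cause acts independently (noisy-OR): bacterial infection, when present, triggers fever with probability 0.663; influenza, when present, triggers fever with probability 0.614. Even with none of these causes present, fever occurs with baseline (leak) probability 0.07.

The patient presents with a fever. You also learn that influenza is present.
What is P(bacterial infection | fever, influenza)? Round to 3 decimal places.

P(bacterial infection | fever, influenza) ≈ 0.308

Under noisy-OR, P(fever | causes) = 1 − (1−0.07)·∏(1−qᵢ) over the active causes.
P(fever | influenza) = 0.64102×0.755 + 0.879024×0.245 = 0.483970 + 0.215361 = 0.699331
Of this, 0.215361 comes from 0.879024×0.245 (the bacterial infection=true cases).
Hence the posterior is 0.215361/0.699331 ≈ 0.308.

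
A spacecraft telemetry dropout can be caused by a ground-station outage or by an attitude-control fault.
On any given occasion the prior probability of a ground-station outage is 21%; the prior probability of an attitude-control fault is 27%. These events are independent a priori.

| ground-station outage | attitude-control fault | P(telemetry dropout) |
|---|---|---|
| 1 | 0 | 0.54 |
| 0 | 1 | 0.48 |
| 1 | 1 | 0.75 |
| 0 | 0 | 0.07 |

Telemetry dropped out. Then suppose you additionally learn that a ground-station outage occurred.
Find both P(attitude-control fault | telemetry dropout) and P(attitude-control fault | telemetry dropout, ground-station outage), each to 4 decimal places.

P(attitude-control fault | telemetry dropout) ≈ 0.5406; P(attitude-control fault | telemetry dropout, ground-station outage) ≈ 0.3394

P(telemetry dropout) = 0.07*0.79*0.73 + 0.48*0.79*0.27 + 0.54*0.21*0.73 + 0.75*0.21*0.27 = 0.040369 + 0.102384 + 0.082782 + 0.042525 = 0.268060
Of this, 0.144909 comes from 0.102384 + 0.042525 (the attitude-control fault=true cases).
So P(attitude-control fault | telemetry dropout) = 0.144909/0.268060 ≈ 0.5406.

Now also conditioning on ground-station outage=true:
Weight on attitude-control fault=true, given the evidence: 0.75·0.27 = 0.202500
Normalizer over all consistent configurations: 0.54·0.73 + 0.75·0.27 = 0.596700
Posterior = 0.202500 / 0.596700 ≈ 0.3394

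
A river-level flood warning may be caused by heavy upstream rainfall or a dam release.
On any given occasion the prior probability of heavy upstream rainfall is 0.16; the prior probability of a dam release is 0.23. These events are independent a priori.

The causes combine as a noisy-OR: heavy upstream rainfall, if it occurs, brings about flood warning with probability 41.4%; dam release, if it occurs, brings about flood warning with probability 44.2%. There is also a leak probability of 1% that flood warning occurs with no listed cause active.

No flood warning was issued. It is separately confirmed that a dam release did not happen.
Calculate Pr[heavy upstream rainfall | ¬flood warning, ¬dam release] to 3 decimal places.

Under noisy-OR, P(flood warning | causes) = 1 − (1−0.01)·∏(1−qᵢ) over the active causes.
For the numerator, keep only heavy upstream rainfall=true terms: 0.58014×0.16 = 0.092822
Normalizer over all consistent configurations: 0.99×0.84 + 0.58014×0.16 = 0.924422
Posterior = 0.092822 / 0.924422 ≈ 0.100

Pr[heavy upstream rainfall | ¬flood warning, ¬dam release] ≈ 0.100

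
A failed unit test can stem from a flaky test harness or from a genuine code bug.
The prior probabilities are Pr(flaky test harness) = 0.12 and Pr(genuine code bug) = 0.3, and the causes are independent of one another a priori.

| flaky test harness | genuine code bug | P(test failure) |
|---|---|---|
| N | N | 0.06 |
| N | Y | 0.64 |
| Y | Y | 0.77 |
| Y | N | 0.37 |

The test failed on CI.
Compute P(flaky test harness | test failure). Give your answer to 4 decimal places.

P(test failure) = 0.06·0.88·0.7 + 0.64·0.88·0.3 + 0.37·0.12·0.7 + 0.77·0.12·0.3 = 0.036960 + 0.168960 + 0.031080 + 0.027720 = 0.264720
Restricting to configurations with flaky test harness present: 0.031080 + 0.027720 = 0.058800.
So P(flaky test harness | test failure) = 0.058800/0.264720 ≈ 0.2221.

P(flaky test harness | test failure) ≈ 0.2221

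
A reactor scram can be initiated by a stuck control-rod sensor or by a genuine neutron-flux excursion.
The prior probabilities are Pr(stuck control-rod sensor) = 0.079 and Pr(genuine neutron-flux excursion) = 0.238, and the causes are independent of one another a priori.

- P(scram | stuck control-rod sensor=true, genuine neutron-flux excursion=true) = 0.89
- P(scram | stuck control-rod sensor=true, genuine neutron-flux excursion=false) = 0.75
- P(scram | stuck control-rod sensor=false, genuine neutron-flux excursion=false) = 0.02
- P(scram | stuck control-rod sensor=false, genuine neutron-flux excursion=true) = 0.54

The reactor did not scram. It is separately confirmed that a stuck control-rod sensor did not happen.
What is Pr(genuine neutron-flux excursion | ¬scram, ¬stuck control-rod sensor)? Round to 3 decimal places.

Sum P(¬scram|·) weighted by the priors over both values of genuine neutron-flux excursion:
  P(¬scram | ¬stuck control-rod sensor) = 0.98×0.762 + 0.46×0.238
        = 0.746760 + 0.109480 = 0.856240
Configurations with genuine neutron-flux excursion contribute 0.109480, so
  P(genuine neutron-flux excursion | ¬scram, ¬stuck control-rod sensor) = 0.109480 / 0.856240 ≈ 0.128

Pr(genuine neutron-flux excursion | ¬scram, ¬stuck control-rod sensor) ≈ 0.128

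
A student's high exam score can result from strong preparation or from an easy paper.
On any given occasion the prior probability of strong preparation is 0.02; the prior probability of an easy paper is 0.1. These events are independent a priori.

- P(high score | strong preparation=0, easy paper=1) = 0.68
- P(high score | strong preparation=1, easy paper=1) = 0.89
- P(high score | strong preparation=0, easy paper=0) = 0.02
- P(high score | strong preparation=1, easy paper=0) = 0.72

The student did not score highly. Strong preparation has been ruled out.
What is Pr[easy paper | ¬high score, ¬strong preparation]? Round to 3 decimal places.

Numerator (weight on configurations with easy paper): 0.32·0.1 = 0.032000
Denominator P(¬high score | ¬strong preparation): 0.98·0.9 + 0.32·0.1 = 0.914000
P(easy paper | ¬high score, ¬strong preparation) = 0.032000/0.914000 ≈ 0.035

Pr[easy paper | ¬high score, ¬strong preparation] ≈ 0.035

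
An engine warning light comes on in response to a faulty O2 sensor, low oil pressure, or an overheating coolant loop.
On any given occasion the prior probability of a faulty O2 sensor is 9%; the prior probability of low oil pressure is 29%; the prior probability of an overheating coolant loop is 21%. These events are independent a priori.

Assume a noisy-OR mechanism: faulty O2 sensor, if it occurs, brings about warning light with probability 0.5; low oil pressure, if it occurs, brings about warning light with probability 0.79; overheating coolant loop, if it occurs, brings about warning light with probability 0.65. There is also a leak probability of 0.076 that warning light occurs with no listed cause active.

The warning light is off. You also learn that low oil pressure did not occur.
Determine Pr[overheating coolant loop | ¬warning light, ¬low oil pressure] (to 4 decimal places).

Under noisy-OR, P(warning light | causes) = 1 − (1−0.076)·∏(1−qᵢ) over the active causes.
By total probability over the 4 (faulty O2 sensor, overheating coolant loop) configurations:
  P(¬warning light | ¬low oil pressure) = 0.924×0.91×0.79 + 0.3234×0.91×0.21 + 0.462×0.09×0.79 + 0.1617×0.09×0.21
        = 0.664264 + 0.061802 + 0.032848 + 0.003056 = 0.761970
The terms with overheating coolant loop present sum to 0.064858, so
  P(overheating coolant loop | ¬warning light, ¬low oil pressure) = 0.064858 / 0.761970 ≈ 0.0851

Pr[overheating coolant loop | ¬warning light, ¬low oil pressure] ≈ 0.0851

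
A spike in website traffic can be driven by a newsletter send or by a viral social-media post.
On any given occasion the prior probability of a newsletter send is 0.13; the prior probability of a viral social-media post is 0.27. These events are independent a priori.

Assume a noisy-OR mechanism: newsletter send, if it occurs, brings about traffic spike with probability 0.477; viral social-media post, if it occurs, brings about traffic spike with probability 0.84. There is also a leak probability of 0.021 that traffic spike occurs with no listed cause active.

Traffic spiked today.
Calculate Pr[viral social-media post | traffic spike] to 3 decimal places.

Under noisy-OR, P(traffic spike | causes) = 1 − (1−0.021)·∏(1−qᵢ) over the active causes.
P(traffic spike) = 0.021*0.87*0.73 + 0.84336*0.87*0.27 + 0.487983*0.13*0.73 + 0.918077*0.13*0.27 = 0.013337 + 0.198105 + 0.046310 + 0.032225 = 0.289977
Restricting to configurations with viral social-media post present: 0.198105 + 0.032225 = 0.230330.
P(viral social-media post | traffic spike) = 0.230330 / 0.289977 ≈ 0.794

Pr[viral social-media post | traffic spike] ≈ 0.794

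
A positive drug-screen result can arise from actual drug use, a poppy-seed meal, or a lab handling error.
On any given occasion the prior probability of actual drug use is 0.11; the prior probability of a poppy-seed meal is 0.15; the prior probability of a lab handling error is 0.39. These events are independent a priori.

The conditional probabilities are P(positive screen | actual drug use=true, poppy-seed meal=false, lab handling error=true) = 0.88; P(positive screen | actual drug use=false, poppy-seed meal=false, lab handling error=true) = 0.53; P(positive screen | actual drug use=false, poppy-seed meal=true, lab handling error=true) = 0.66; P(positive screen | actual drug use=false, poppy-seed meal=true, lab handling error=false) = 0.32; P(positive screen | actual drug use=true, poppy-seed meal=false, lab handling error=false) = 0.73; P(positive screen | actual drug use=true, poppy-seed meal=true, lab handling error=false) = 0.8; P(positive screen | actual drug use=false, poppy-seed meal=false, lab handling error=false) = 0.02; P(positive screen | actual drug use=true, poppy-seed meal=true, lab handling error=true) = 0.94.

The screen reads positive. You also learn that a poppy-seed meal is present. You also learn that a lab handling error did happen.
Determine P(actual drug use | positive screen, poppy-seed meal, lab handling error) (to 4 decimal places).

P(actual drug use | positive screen, poppy-seed meal, lab handling error) ≈ 0.1497

Sum P(positive screen|·) weighted by the priors over both values of actual drug use:
  P(positive screen | poppy-seed meal, lab handling error) = 0.66*0.89 + 0.94*0.11
        = 0.587400 + 0.103400 = 0.690800
Keeping only the actual drug use-present terms gives 0.103400, so
  P(actual drug use | positive screen, poppy-seed meal, lab handling error) = 0.103400 / 0.690800 ≈ 0.1497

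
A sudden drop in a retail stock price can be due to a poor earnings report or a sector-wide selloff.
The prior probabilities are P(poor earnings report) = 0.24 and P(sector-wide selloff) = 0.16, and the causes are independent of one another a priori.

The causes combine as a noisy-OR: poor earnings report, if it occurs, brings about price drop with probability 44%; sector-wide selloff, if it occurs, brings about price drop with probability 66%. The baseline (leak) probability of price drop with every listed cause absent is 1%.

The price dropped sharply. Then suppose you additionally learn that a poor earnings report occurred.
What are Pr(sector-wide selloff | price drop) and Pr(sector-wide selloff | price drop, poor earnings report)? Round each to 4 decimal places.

Pr(sector-wide selloff | price drop) ≈ 0.5375; Pr(sector-wide selloff | price drop, poor earnings report) ≈ 0.2575

Under noisy-OR, P(price drop | causes) = 1 − (1−0.01)·∏(1−qᵢ) over the active causes.
Numerator (weight on configurations with sector-wide selloff): 0.080669 + 0.031162 = 0.111831
Normalizer over all consistent configurations: 0.01*0.76*0.84 + 0.6634*0.76*0.16 + 0.4456*0.24*0.84 + 0.811504*0.24*0.16 = 0.208048
P(sector-wide selloff | price drop) = 0.111831/0.208048 ≈ 0.5375

With the extra evidence:
P(price drop | poor earnings report) = 0.4456*0.84 + 0.811504*0.16 = 0.374304 + 0.129841 = 0.504145
The sector-wide selloff-present share is 0.811504*0.16 = 0.129841.
Hence the posterior is 0.129841/0.504145 ≈ 0.2575.
The drop from 0.5375 to 0.2575 is the explaining-away (discounting) effect.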